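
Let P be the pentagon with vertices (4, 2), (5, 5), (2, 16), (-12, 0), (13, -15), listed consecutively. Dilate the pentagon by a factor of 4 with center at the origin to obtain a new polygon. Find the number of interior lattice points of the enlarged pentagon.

4285

The shoelace formula gives twice the area as |(4·5 − 5·2) + (5·16 − 2·5) + (2·0 − (-12)·16) + ((-12)·(-15) − 13·0) + (13·2 − 4·(-15))| = 538, so the area is 269.
Summing gcd(|Δx|,|Δy|) over the edges gives the boundary count: gcd(1,3) + gcd(3,11) + gcd(14,16) + gcd(25,15) + gcd(9,17) = 1+1+2+5+1 = 10.
Scaling by 4 multiplies the area by 4² = 16 (so the new area is 4304) and multiplies the boundary lattice-point count by 4, giving 40.
By Pick's theorem, the interior count of the dilated polygon is 4304 − 40/2 + 1 = 4285.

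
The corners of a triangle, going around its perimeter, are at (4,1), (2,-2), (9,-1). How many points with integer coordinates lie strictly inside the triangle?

By the shoelace formula, twice the signed area is |(4·(-2) − 2·1) + (2·(-1) − 9·(-2)) + (9·1 − 4·(-1))| = 19, so the area is 19/2.
Summing gcd(|Δx|,|Δy|) over the edges gives the boundary count: gcd(2,3) + gcd(7,1) + gcd(5,2) = 1+1+1 = 3.
Pick's theorem gives I = A − B/2 + 1 = 19/2 − 3/2 + 1 = 9.

9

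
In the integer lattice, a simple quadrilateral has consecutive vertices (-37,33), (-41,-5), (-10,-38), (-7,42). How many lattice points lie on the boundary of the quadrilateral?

The number of boundary lattice points is Σ gcd(|Δx|,|Δy|) = gcd(4,38) + gcd(31,33) + gcd(3,80) + gcd(30,9) = 2+1+1+3 = 7.

7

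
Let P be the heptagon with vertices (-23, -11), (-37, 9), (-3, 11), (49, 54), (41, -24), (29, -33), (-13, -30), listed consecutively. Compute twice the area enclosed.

7588

Using the shoelace formula, 2A = |[(-23)·9 − (-37)·(-11)] + [(-37)·11 − (-3)·9] + [(-3)·54 − 49·11] + [49·(-24) − 41·54] + [41·(-33) − 29·(-24)] + [29·(-30) − (-13)·(-33)] + [(-13)·(-11) − (-23)·(-30)]| = 7588, so the area is 3794.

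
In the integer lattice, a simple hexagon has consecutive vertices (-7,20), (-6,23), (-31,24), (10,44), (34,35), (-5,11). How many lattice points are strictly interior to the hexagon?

By the shoelace formula, twice the signed area is |[(-7)·23 − (-6)·20] + [(-6)·24 − (-31)·23] + [(-31)·44 − 10·24] + [10·35 − 34·44] + [34·11 − (-5)·35] + [(-5)·20 − (-7)·11]| = 1696, so the area is 848.
The number of boundary lattice points is Σ gcd(|Δx|,|Δy|) = gcd(1,3) + gcd(25,1) + gcd(41,20) + gcd(24,9) + gcd(39,24) + gcd(2,9) = 1+1+1+3+3+1 = 10.
By Pick's theorem A = I + B/2 − 1, so I = 848 − 10/2 + 1 = 844.

844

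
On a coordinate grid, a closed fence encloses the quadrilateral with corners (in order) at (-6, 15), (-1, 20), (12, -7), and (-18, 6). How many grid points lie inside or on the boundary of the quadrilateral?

By the shoelace formula, twice the signed area is |[(-6)·20 − (-1)·15] + [(-1)·(-7) − 12·20] + [12·6 − (-18)·(-7)] + [(-18)·15 − (-6)·6]| = 626, so the area is 313.
The number of boundary lattice points is Σ gcd(|Δx|,|Δy|) = gcd(5,5) + gcd(13,27) + gcd(30,13) + gcd(12,9) = 5+1+1+3 = 10.
Pick's theorem gives I = A − B/2 + 1 = 313 − 10/2 + 1 = 309, so the closed region contains I + B = 309 + 10 = 319 lattice points.

319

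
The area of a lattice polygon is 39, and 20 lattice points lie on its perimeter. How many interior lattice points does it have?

From Pick's theorem, I = A − B/2 + 1 = 39 − 20/2 + 1 = 30.

30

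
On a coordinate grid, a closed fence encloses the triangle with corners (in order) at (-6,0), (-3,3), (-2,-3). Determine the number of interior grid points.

9

By the shoelace formula, twice the signed area is |[(-6)·3 − (-3)·0] + [(-3)·(-3) − (-2)·3] + [(-2)·0 − (-6)·(-3)]| = 21, so the area is 10.5.
Along each edge there are gcd(|Δx|,|Δy|)+1 lattice points, so counting each shared vertex once the boundary has gcd(3,3) + gcd(1,6) + gcd(4,3) = 3+1+1 = 5.
By Pick's theorem A = I + B/2 − 1, so I = 10.5 − 5/2 + 1 = 9.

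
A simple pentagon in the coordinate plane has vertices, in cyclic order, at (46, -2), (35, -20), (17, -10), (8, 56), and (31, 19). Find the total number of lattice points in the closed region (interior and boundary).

1180

Using the shoelace formula, 2A = |[46·(-20) − 35·(-2)] + [35·(-10) − 17·(-20)] + [17·56 − 8·(-10)] + [8·19 − 31·56] + [31·(-2) − 46·19]| = 2348, so the area is 1174.
Along each edge there are gcd(|Δx|,|Δy|)+1 lattice points, so counting each shared vertex once the boundary has gcd(11,18) + gcd(18,10) + gcd(9,66) + gcd(23,37) + gcd(15,21) = 1+2+3+1+3 = 10.
Pick's theorem gives I = A − B/2 + 1 = 1174 − 10/2 + 1 = 1170, so the closed region contains I + B = 1170 + 10 = 1180 lattice points.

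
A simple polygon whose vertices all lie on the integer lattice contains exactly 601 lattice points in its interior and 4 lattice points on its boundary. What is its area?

602

By Pick's theorem, A = I + B/2 − 1 = 601 + 4/2 − 1 = 602.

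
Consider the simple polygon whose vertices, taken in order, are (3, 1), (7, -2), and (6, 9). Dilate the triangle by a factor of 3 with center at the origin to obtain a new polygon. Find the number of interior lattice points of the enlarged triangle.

181

By the shoelace formula, twice the signed area is |[3·(-2) − 7·1] + [7·9 − 6·(-2)] + [6·1 − 3·9]| = 41, so the area is 20.5.
Summing gcd(|Δx|,|Δy|) over the edges gives the boundary count: gcd(4,3) + gcd(1,11) + gcd(3,8) = 1+1+1 = 3.
Scaling by 3 multiplies the area by 3² = 9 (so the new area is 369/2) and multiplies the boundary lattice-point count by 3, giving 9.
By Pick's theorem, the interior count of the dilated polygon is 369/2 − 9/2 + 1 = 181.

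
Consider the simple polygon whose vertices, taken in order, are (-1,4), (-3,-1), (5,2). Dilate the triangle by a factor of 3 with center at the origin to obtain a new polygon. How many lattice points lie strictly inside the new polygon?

148

By the shoelace formula, twice the signed area is |((-1)·(-1) − (-3)·4) + ((-3)·2 − 5·(-1)) + (5·4 − (-1)·2)| = 34, so the area is 17.
Summing gcd(|Δx|,|Δy|) over the edges gives the boundary count: gcd(2,5) + gcd(8,3) + gcd(6,2) = 1+1+2 = 4.
Scaling by 3 multiplies the area by 3² = 9 (so the new area is 153) and multiplies the boundary lattice-point count by 3, giving 12.
By Pick's theorem, the interior count of the dilated polygon is 153 − 12/2 + 1 = 148.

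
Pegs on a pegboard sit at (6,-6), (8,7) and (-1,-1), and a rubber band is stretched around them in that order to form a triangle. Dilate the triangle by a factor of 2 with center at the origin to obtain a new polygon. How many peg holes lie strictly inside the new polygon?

200

The shoelace formula gives twice the area as |(6·7 − 8·(-6)) + (8·(-1) − (-1)·7) + ((-1)·(-6) − 6·(-1))| = 101, so the area is 50.5.
The number of boundary lattice points is Σ gcd(|Δx|,|Δy|) = gcd(2,13) + gcd(9,8) + gcd(7,5) = 1+1+1 = 3.
Scaling by 2 multiplies the area by 2² = 4 (so the new area is 202) and multiplies the boundary lattice-point count by 2, giving 6.
By Pick's theorem, the interior count of the dilated polygon is 202 − 6/2 + 1 = 200.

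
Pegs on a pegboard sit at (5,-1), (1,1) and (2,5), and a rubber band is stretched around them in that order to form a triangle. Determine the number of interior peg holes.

7

The shoelace formula gives twice the area as |[5·1 − 1·(-1)] + [1·5 − 2·1] + [2·(-1) − 5·5]| = 18, so the area is 9.
The number of boundary lattice points is Σ gcd(|Δx|,|Δy|) = gcd(4,2) + gcd(1,4) + gcd(3,6) = 2+1+3 = 6.
By Pick's theorem A = I + B/2 − 1, so I = 9 − 6/2 + 1 = 7.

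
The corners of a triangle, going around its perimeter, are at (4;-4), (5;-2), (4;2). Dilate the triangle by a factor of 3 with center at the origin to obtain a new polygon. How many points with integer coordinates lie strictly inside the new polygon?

16

Using the shoelace formula, 2A = |[4·(-2) − 5·(-4)] + [5·2 − 4·(-2)] + [4·(-4) − 4·2]| = 6, so the area is 3.
The number of boundary lattice points is Σ gcd(|Δx|,|Δy|) = gcd(1,2) + gcd(1,4) + gcd(0,6) = 1+1+6 = 8.
Scaling by 3 multiplies the area by 3² = 9 (so the new area is 27) and multiplies the boundary lattice-point count by 3, giving 24.
By Pick's theorem, the interior count of the dilated polygon is 27 − 24/2 + 1 = 16.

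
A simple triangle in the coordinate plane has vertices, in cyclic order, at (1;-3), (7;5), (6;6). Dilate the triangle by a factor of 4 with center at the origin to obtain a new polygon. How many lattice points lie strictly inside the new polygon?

105

The shoelace formula gives twice the area as |(1·5 − 7·(-3)) + (7·6 − 6·5) + (6·(-3) − 1·6)| = 14, so the area is 7.
Summing gcd(|Δx|,|Δy|) over the edges gives the boundary count: gcd(6,8) + gcd(1,1) + gcd(5,9) = 2+1+1 = 4.
Scaling by 4 multiplies the area by 4² = 16 (so the new area is 112) and multiplies the boundary lattice-point count by 4, giving 16.
By Pick's theorem, the interior count of the dilated polygon is 112 − 16/2 + 1 = 105.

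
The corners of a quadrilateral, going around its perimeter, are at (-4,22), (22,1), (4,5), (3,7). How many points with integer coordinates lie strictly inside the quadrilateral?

136

By the shoelace formula, twice the signed area is |((-4)·1 − 22·22) + (22·5 − 4·1) + (4·7 − 3·5) + (3·22 − (-4)·7)| = 275, so the area is 137.5.
Summing gcd(|Δx|,|Δy|) over the edges gives the boundary count: gcd(26,21) + gcd(18,4) + gcd(1,2) + gcd(7,15) = 1+2+1+1 = 5.
Pick's theorem gives I = A − B/2 + 1 = 137.5 − 5/2 + 1 = 136.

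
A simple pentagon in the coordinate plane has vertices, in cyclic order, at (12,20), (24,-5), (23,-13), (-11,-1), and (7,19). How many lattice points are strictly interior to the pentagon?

594

By the shoelace formula, twice the signed area is |(12·(-5) − 24·20) + (24·(-13) − 23·(-5)) + (23·(-1) − (-11)·(-13)) + ((-11)·19 − 7·(-1)) + (7·20 − 12·19)| = 1193, so the area is 1193/2.
Summing gcd(|Δx|,|Δy|) over the edges gives the boundary count: gcd(12,25) + gcd(1,8) + gcd(34,12) + gcd(18,20) + gcd(5,1) = 1+1+2+2+1 = 7.
Pick's theorem gives I = A − B/2 + 1 = 1193/2 − 7/2 + 1 = 594.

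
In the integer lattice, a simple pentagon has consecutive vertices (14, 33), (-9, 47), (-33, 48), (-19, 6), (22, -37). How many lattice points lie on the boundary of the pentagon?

The number of boundary lattice points is Σ gcd(|Δx|,|Δy|) = gcd(23,14) + gcd(24,1) + gcd(14,42) + gcd(41,43) + gcd(8,70) = 1+1+14+1+2 = 19.

19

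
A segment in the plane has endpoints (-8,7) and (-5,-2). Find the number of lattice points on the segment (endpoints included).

The number of lattice points on a segment between lattice points is gcd(|Δx|,|Δy|) + 1 = gcd(3,9) + 1 = 3 + 1 = 4.

4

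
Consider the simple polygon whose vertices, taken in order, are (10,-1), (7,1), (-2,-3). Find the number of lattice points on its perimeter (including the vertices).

Summing gcd(|Δx|,|Δy|) over the edges gives the boundary count: gcd(3,2) + gcd(9,4) + gcd(12,2) = 1+1+2 = 4.

4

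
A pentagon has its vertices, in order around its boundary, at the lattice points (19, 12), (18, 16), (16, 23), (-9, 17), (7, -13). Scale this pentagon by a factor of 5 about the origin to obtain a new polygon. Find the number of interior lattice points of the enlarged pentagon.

By the shoelace formula, twice the signed area is |[19·16 − 18·12] + [18·23 − 16·16] + [16·17 − (-9)·23] + [(-9)·(-13) − 7·17] + [7·12 − 19·(-13)]| = 1054, so the area is 527.
The number of boundary lattice points is Σ gcd(|Δx|,|Δy|) = gcd(1,4) + gcd(2,7) + gcd(25,6) + gcd(16,30) + gcd(12,25) = 1+1+1+2+1 = 6.
Scaling by 5 multiplies the area by 5² = 25 (so the new area is 13175) and multiplies the boundary lattice-point count by 5, giving 30.
By Pick's theorem, the interior count of the dilated polygon is 13175 − 30/2 + 1 = 13161.

13161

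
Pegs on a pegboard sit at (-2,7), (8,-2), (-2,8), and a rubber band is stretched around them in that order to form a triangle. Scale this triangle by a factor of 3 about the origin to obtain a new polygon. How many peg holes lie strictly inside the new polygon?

By the shoelace formula, twice the signed area is |((-2)·(-2) − 8·7) + (8·8 − (-2)·(-2)) + ((-2)·7 − (-2)·8)| = 10, so the area is 5.
Summing gcd(|Δx|,|Δy|) over the edges gives the boundary count: gcd(10,9) + gcd(10,10) + gcd(0,1) = 1+10+1 = 12.
Scaling by 3 multiplies the area by 3² = 9 (so the new area is 45) and multiplies the boundary lattice-point count by 3, giving 36.
By Pick's theorem, the interior count of the dilated polygon is 45 − 36/2 + 1 = 28.

28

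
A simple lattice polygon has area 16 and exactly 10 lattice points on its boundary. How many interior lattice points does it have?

12

Pick's theorem A = I + B/2 − 1 rearranges to I = A − B/2 + 1 = 16 − 10/2 + 1 = 12.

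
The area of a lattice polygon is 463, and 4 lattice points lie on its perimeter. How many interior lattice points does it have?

462

From Pick's theorem, I = A − B/2 + 1 = 463 − 4/2 + 1 = 462.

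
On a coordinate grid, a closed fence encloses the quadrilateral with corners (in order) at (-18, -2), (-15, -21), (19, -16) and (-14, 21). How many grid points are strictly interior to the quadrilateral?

By the shoelace formula, twice the signed area is |[(-18)·(-21) − (-15)·(-2)] + [(-15)·(-16) − 19·(-21)] + [19·21 − (-14)·(-16)] + [(-14)·(-2) − (-18)·21]| = 1568, so the area is 784.
Summing gcd(|Δx|,|Δy|) over the edges gives the boundary count: gcd(3,19) + gcd(34,5) + gcd(33,37) + gcd(4,23) = 1+1+1+1 = 4.
Pick's theorem gives I = A − B/2 + 1 = 784 − 4/2 + 1 = 783.

783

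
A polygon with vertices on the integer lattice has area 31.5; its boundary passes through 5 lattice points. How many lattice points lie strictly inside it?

30

Pick's theorem A = I + B/2 − 1 rearranges to I = A − B/2 + 1 = 31.5 − 5/2 + 1 = 30.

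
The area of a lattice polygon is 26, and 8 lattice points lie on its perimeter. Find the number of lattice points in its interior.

From Pick's theorem, I = A − B/2 + 1 = 26 − 8/2 + 1 = 23.

23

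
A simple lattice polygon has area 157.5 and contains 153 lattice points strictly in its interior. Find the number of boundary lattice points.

11

Pick's theorem gives A = I + B/2 − 1, so B = 2(A − I + 1) = 2(157.5 − 153 + 1) = 11.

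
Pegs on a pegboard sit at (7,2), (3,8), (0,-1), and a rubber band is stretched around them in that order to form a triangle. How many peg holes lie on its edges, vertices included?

The number of boundary lattice points is Σ gcd(|Δx|,|Δy|) = gcd(4,6) + gcd(3,9) + gcd(7,3) = 2+3+1 = 6.

6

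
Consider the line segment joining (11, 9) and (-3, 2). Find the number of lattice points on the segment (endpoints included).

The number of lattice points on a segment between lattice points is gcd(|Δx|,|Δy|) + 1 = gcd(14,7) + 1 = 7 + 1 = 8.

8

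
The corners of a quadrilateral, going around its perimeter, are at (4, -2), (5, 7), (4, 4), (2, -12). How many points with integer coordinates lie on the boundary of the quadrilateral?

6

The number of boundary lattice points is Σ gcd(|Δx|,|Δy|) = gcd(1,9) + gcd(1,3) + gcd(2,16) + gcd(2,10) = 1+1+2+2 = 6.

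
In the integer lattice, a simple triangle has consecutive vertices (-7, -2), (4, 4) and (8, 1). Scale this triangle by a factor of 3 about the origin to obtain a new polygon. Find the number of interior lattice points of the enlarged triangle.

250

Using the shoelace formula, 2A = |((-7)·4 − 4·(-2)) + (4·1 − 8·4) + (8·(-2) − (-7)·1)| = 57, so the area is 28.5.
Along each edge there are gcd(|Δx|,|Δy|)+1 lattice points, so counting each shared vertex once the boundary has gcd(11,6) + gcd(4,3) + gcd(15,3) = 1+1+3 = 5.
Scaling by 3 multiplies the area by 3² = 9 (so the new area is 513/2) and multiplies the boundary lattice-point count by 3, giving 15.
By Pick's theorem, the interior count of the dilated polygon is 513/2 − 15/2 + 1 = 250.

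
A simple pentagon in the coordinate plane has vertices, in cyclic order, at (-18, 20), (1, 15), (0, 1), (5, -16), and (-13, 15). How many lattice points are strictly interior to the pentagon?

205

The shoelace formula gives twice the area as |[(-18)·15 − 1·20] + [1·1 − 0·15] + [0·(-16) − 5·1] + [5·15 − (-13)·(-16)] + [(-13)·20 − (-18)·15]| = 417, so the area is 417/2.
Summing gcd(|Δx|,|Δy|) over the edges gives the boundary count: gcd(19,5) + gcd(1,14) + gcd(5,17) + gcd(18,31) + gcd(5,5) = 1+1+1+1+5 = 9.
By Pick's theorem A = I + B/2 − 1, so I = 417/2 − 9/2 + 1 = 205.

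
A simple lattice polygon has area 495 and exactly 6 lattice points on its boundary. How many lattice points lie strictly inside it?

493

Pick's theorem A = I + B/2 − 1 rearranges to I = A − B/2 + 1 = 495 − 6/2 + 1 = 493.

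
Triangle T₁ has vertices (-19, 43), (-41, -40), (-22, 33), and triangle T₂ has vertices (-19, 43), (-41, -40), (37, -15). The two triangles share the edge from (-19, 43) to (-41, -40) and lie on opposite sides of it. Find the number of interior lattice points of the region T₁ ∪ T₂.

2975

The union is the simple quadrilateral with vertices (-19, 43), (-22, 33), (-41, -40), (37, -15) in order.
The shoelace formula gives twice the area as |((-19)·33 − (-22)·43) + ((-22)·(-40) − (-41)·33) + ((-41)·(-15) − 37·(-40)) + (37·43 − (-19)·(-15))| = 5953, so the area is 5953/2.
Along each edge there are gcd(|Δx|,|Δy|)+1 lattice points, so counting each shared vertex once the boundary has gcd(3,10) + gcd(19,73) + gcd(78,25) + gcd(56,58) = 1+1+1+2 = 5.
By Pick's theorem I = A − B/2 + 1 = 5953/2 − 5/2 + 1 = 2975.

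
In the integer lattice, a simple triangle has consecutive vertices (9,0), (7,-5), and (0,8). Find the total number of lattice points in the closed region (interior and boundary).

33

Using the shoelace formula, 2A = |[9·(-5) − 7·0] + [7·8 − 0·(-5)] + [0·0 − 9·8]| = 61, so the area is 30.5.
Along each edge there are gcd(|Δx|,|Δy|)+1 lattice points, so counting each shared vertex once the boundary has gcd(2,5) + gcd(7,13) + gcd(9,8) = 1+1+1 = 3.
Pick's theorem gives I = A − B/2 + 1 = 30.5 − 3/2 + 1 = 30, so the closed region contains I + B = 30 + 3 = 33 lattice points.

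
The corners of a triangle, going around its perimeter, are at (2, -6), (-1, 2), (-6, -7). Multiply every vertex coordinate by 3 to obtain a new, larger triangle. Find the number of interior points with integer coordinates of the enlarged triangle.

The shoelace formula gives twice the area as |[2·2 − (-1)·(-6)] + [(-1)·(-7) − (-6)·2] + [(-6)·(-6) − 2·(-7)]| = 67, so the area is 67/2.
Summing gcd(|Δx|,|Δy|) over the edges gives the boundary count: gcd(3,8) + gcd(5,9) + gcd(8,1) = 1+1+1 = 3.
Scaling by 3 multiplies the area by 3² = 9 (so the new area is 301.5) and multiplies the boundary lattice-point count by 3, giving 9.
By Pick's theorem, the interior count of the dilated polygon is 301.5 − 9/2 + 1 = 298.

298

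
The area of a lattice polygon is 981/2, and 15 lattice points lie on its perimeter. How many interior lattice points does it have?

484

Pick's theorem A = I + B/2 − 1 rearranges to I = A − B/2 + 1 = 981/2 − 15/2 + 1 = 484.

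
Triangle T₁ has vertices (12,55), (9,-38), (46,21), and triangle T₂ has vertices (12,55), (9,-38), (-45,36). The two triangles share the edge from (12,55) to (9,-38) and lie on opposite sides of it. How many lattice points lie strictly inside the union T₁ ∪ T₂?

The union is the simple quadrilateral with vertices (12,55), (46,21), (9,-38), (-45,36) in order.
By the shoelace formula, twice the signed area is |(12·21 − 46·55) + (46·(-38) − 9·21) + (9·36 − (-45)·(-38)) + ((-45)·55 − 12·36)| = 8508, so the area is 4254.
Along each edge there are gcd(|Δx|,|Δy|)+1 lattice points, so counting each shared vertex once the boundary has gcd(34,34) + gcd(37,59) + gcd(54,74) + gcd(57,19) = 34+1+2+19 = 56.
By Pick's theorem I = A − B/2 + 1 = 4254 − 56/2 + 1 = 4227.

4227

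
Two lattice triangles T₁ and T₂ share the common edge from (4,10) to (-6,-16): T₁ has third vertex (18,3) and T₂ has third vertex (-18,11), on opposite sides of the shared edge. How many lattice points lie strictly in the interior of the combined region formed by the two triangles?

503

The union is the simple quadrilateral with vertices (4,10), (18,3), (-6,-16), (-18,11) in order.
Using the shoelace formula, 2A = |[4·3 − 18·10] + [18·(-16) − (-6)·3] + [(-6)·11 − (-18)·(-16)] + [(-18)·10 − 4·11]| = 1016, so the area is 508.
Summing gcd(|Δx|,|Δy|) over the edges gives the boundary count: gcd(14,7) + gcd(24,19) + gcd(12,27) + gcd(22,1) = 7+1+3+1 = 12.
By Pick's theorem I = A − B/2 + 1 = 508 − 12/2 + 1 = 503.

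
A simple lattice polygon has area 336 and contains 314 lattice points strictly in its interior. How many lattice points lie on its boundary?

46

Pick's theorem gives A = I + B/2 − 1, so B = 2(A − I + 1) = 2(336 − 314 + 1) = 46.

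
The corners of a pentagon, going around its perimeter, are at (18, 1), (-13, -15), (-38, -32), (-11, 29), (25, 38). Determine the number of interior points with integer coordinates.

1828

By the shoelace formula, twice the signed area is |[18·(-15) − (-13)·1] + [(-13)·(-32) − (-38)·(-15)] + [(-38)·29 − (-11)·(-32)] + [(-11)·38 − 25·29] + [25·1 − 18·38]| = 3667, so the area is 3667/2.
Summing gcd(|Δx|,|Δy|) over the edges gives the boundary count: gcd(31,16) + gcd(25,17) + gcd(27,61) + gcd(36,9) + gcd(7,37) = 1+1+1+9+1 = 13.
Pick's theorem gives I = A − B/2 + 1 = 3667/2 − 13/2 + 1 = 1828.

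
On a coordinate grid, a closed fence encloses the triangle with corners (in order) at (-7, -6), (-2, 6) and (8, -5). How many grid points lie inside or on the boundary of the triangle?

By the shoelace formula, twice the signed area is |((-7)·6 − (-2)·(-6)) + ((-2)·(-5) − 8·6) + (8·(-6) − (-7)·(-5))| = 175, so the area is 175/2.
The number of boundary lattice points is Σ gcd(|Δx|,|Δy|) = gcd(5,12) + gcd(10,11) + gcd(15,1) = 1+1+1 = 3.
Pick's theorem gives I = A − B/2 + 1 = 175/2 − 3/2 + 1 = 87, so the closed region contains I + B = 87 + 3 = 90 lattice points.

90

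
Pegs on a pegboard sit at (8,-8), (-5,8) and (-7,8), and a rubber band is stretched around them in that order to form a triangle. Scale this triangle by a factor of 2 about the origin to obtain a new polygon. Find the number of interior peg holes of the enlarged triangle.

Using the shoelace formula, 2A = |[8·8 − (-5)·(-8)] + [(-5)·8 − (-7)·8] + [(-7)·(-8) − 8·8]| = 32, so the area is 16.
Summing gcd(|Δx|,|Δy|) over the edges gives the boundary count: gcd(13,16) + gcd(2,0) + gcd(15,16) = 1+2+1 = 4.
Scaling by 2 multiplies the area by 2² = 4 (so the new area is 64) and multiplies the boundary lattice-point count by 2, giving 8.
By Pick's theorem, the interior count of the dilated polygon is 64 − 8/2 + 1 = 61.

61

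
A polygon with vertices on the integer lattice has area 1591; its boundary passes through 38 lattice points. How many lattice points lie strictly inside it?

Pick's theorem A = I + B/2 − 1 rearranges to I = A − B/2 + 1 = 1591 − 38/2 + 1 = 1573.

1573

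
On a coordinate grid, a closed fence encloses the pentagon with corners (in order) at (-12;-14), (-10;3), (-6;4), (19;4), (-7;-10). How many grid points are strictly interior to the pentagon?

Using the shoelace formula, 2A = |((-12)·3 − (-10)·(-14)) + ((-10)·4 − (-6)·3) + ((-6)·4 − 19·4) + (19·(-10) − (-7)·4) + ((-7)·(-14) − (-12)·(-10))| = 482, so the area is 241.
The number of boundary lattice points is Σ gcd(|Δx|,|Δy|) = gcd(2,17) + gcd(4,1) + gcd(25,0) + gcd(26,14) + gcd(5,4) = 1+1+25+2+1 = 30.
By Pick's theorem A = I + B/2 − 1, so I = 241 − 30/2 + 1 = 227.

227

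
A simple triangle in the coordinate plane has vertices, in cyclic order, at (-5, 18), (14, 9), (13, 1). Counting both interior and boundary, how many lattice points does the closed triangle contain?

83

By the shoelace formula, twice the signed area is |[(-5)·9 − 14·18] + [14·1 − 13·9] + [13·18 − (-5)·1]| = 161, so the area is 80.5.
The number of boundary lattice points is Σ gcd(|Δx|,|Δy|) = gcd(19,9) + gcd(1,8) + gcd(18,17) = 1+1+1 = 3.
Pick's theorem gives I = A − B/2 + 1 = 80.5 − 3/2 + 1 = 80, so the closed region contains I + B = 80 + 3 = 83 lattice points.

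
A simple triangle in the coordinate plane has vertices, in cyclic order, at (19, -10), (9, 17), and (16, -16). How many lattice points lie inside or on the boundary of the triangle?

74

Using the shoelace formula, 2A = |[19·17 − 9·(-10)] + [9·(-16) − 16·17] + [16·(-10) − 19·(-16)]| = 141, so the area is 70.5.
Summing gcd(|Δx|,|Δy|) over the edges gives the boundary count: gcd(10,27) + gcd(7,33) + gcd(3,6) = 1+1+3 = 5.
Pick's theorem gives I = A − B/2 + 1 = 70.5 − 5/2 + 1 = 69, so the closed region contains I + B = 69 + 5 = 74 lattice points.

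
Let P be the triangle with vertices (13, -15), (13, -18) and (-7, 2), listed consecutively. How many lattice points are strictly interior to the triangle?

19

The shoelace formula gives twice the area as |[13·(-18) − 13·(-15)] + [13·2 − (-7)·(-18)] + [(-7)·(-15) − 13·2]| = 60, so the area is 30.
The number of boundary lattice points is Σ gcd(|Δx|,|Δy|) = gcd(0,3) + gcd(20,20) + gcd(20,17) = 3+20+1 = 24.
By Pick's theorem A = I + B/2 − 1, so I = 30 − 24/2 + 1 = 19.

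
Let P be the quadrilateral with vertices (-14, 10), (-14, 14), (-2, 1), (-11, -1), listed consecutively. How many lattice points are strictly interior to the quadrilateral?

Using the shoelace formula, 2A = |((-14)·14 − (-14)·10) + ((-14)·1 − (-2)·14) + ((-2)·(-1) − (-11)·1) + ((-11)·10 − (-14)·(-1))| = 153, so the area is 76.5.
The number of boundary lattice points is Σ gcd(|Δx|,|Δy|) = gcd(0,4) + gcd(12,13) + gcd(9,2) + gcd(3,11) = 4+1+1+1 = 7.
By Pick's theorem A = I + B/2 − 1, so I = 76.5 − 7/2 + 1 = 74.

74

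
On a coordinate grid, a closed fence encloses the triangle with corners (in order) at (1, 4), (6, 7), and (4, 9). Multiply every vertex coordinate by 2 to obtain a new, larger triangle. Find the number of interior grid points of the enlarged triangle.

29

The shoelace formula gives twice the area as |[1·7 − 6·4] + [6·9 − 4·7] + [4·4 − 1·9]| = 16, so the area is 8.
Along each edge there are gcd(|Δx|,|Δy|)+1 lattice points, so counting each shared vertex once the boundary has gcd(5,3) + gcd(2,2) + gcd(3,5) = 1+2+1 = 4.
Scaling by 2 multiplies the area by 2² = 4 (so the new area is 32) and multiplies the boundary lattice-point count by 2, giving 8.
By Pick's theorem, the interior count of the dilated polygon is 32 − 8/2 + 1 = 29.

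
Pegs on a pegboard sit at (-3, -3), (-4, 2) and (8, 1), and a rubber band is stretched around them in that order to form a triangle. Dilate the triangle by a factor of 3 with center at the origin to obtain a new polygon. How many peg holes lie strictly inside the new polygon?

By the shoelace formula, twice the signed area is |[(-3)·2 − (-4)·(-3)] + [(-4)·1 − 8·2] + [8·(-3) − (-3)·1]| = 59, so the area is 59/2.
Summing gcd(|Δx|,|Δy|) over the edges gives the boundary count: gcd(1,5) + gcd(12,1) + gcd(11,4) = 1+1+1 = 3.
Scaling by 3 multiplies the area by 3² = 9 (so the new area is 531/2) and multiplies the boundary lattice-point count by 3, giving 9.
By Pick's theorem, the interior count of the dilated polygon is 531/2 − 9/2 + 1 = 262.

262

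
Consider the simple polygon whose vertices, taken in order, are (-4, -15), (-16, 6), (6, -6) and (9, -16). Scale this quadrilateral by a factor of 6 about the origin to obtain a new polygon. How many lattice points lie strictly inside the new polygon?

Using the shoelace formula, 2A = |[(-4)·6 − (-16)·(-15)] + [(-16)·(-6) − 6·6] + [6·(-16) − 9·(-6)] + [9·(-15) − (-4)·(-16)]| = 445, so the area is 445/2.
The number of boundary lattice points is Σ gcd(|Δx|,|Δy|) = gcd(12,21) + gcd(22,12) + gcd(3,10) + gcd(13,1) = 3+2+1+1 = 7.
Scaling by 6 multiplies the area by 6² = 36 (so the new area is 8010) and multiplies the boundary lattice-point count by 6, giving 42.
By Pick's theorem, the interior count of the dilated polygon is 8010 − 42/2 + 1 = 7990.

7990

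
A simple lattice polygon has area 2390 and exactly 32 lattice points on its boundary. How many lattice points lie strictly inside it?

2375

From Pick's theorem, I = A − B/2 + 1 = 2390 − 32/2 + 1 = 2375.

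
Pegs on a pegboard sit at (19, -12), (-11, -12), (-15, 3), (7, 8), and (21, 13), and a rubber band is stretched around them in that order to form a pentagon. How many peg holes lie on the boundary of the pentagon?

34

Along each edge there are gcd(|Δx|,|Δy|)+1 lattice points, so counting each shared vertex once the boundary has gcd(30,0) + gcd(4,15) + gcd(22,5) + gcd(14,5) + gcd(2,25) = 30+1+1+1+1 = 34.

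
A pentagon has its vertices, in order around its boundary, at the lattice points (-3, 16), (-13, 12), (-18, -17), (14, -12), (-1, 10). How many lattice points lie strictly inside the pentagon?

The shoelace formula gives twice the area as |((-3)·12 − (-13)·16) + ((-13)·(-17) − (-18)·12) + ((-18)·(-12) − 14·(-17)) + (14·10 − (-1)·(-12)) + ((-1)·16 − (-3)·10)| = 1205, so the area is 602.5.
Summing gcd(|Δx|,|Δy|) over the edges gives the boundary count: gcd(10,4) + gcd(5,29) + gcd(32,5) + gcd(15,22) + gcd(2,6) = 2+1+1+1+2 = 7.
Pick's theorem gives I = A − B/2 + 1 = 602.5 − 7/2 + 1 = 600.

600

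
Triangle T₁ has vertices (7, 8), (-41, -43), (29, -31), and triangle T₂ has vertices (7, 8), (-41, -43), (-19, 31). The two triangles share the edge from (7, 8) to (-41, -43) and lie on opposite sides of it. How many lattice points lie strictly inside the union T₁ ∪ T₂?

The union is the simple quadrilateral with vertices (7, 8), (29, -31), (-41, -43), (-19, 31) in order.
The shoelace formula gives twice the area as |(7·(-31) − 29·8) + (29·(-43) − (-41)·(-31)) + ((-41)·31 − (-19)·(-43)) + ((-19)·8 − 7·31)| = 5424, so the area is 2712.
The number of boundary lattice points is Σ gcd(|Δx|,|Δy|) = gcd(22,39) + gcd(70,12) + gcd(22,74) + gcd(26,23) = 1+2+2+1 = 6.
By Pick's theorem I = A − B/2 + 1 = 2712 − 6/2 + 1 = 2710.

2710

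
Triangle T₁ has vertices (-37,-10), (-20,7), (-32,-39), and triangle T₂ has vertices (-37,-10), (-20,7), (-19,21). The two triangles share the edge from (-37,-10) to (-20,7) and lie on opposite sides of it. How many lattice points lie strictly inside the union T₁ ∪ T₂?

The union is the simple quadrilateral with vertices (-37,-10), (-32,-39), (-20,7), (-19,21) in order.
The shoelace formula gives twice the area as |[(-37)·(-39) − (-32)·(-10)] + [(-32)·7 − (-20)·(-39)] + [(-20)·21 − (-19)·7] + [(-19)·(-10) − (-37)·21]| = 799, so the area is 799/2.
Along each edge there are gcd(|Δx|,|Δy|)+1 lattice points, so counting each shared vertex once the boundary has gcd(5,29) + gcd(12,46) + gcd(1,14) + gcd(18,31) = 1+2+1+1 = 5.
By Pick's theorem I = A − B/2 + 1 = 799/2 − 5/2 + 1 = 398.

398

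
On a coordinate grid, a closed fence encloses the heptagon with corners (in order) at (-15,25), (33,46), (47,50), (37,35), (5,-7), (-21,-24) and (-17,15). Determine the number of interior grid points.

1921

By the shoelace formula, twice the signed area is |[(-15)·46 − 33·25] + [33·50 − 47·46] + [47·35 − 37·50] + [37·(-7) − 5·35] + [5·(-24) − (-21)·(-7)] + [(-21)·15 − (-17)·(-24)] + [(-17)·25 − (-15)·15]| = 3856, so the area is 1928.
Summing gcd(|Δx|,|Δy|) over the edges gives the boundary count: gcd(48,21) + gcd(14,4) + gcd(10,15) + gcd(32,42) + gcd(26,17) + gcd(4,39) + gcd(2,10) = 3+2+5+2+1+1+2 = 16.
By Pick's theorem A = I + B/2 − 1, so I = 1928 − 16/2 + 1 = 1921.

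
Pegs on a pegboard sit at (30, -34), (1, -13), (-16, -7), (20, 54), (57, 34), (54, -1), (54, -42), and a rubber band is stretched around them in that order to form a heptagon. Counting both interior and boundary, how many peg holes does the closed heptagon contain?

Using the shoelace formula, 2A = |[30·(-13) − 1·(-34)] + [1·(-7) − (-16)·(-13)] + [(-16)·54 − 20·(-7)] + [20·34 − 57·54] + [57·(-1) − 54·34] + [54·(-42) − 54·(-1)] + [54·(-34) − 30·(-42)]| = 8376, so the area is 4188.
Summing gcd(|Δx|,|Δy|) over the edges gives the boundary count: gcd(29,21) + gcd(17,6) + gcd(36,61) + gcd(37,20) + gcd(3,35) + gcd(0,41) + gcd(24,8) = 1+1+1+1+1+41+8 = 54.
Pick's theorem gives I = A − B/2 + 1 = 4188 − 54/2 + 1 = 4162, so the closed region contains I + B = 4162 + 54 = 4216 lattice points.

4216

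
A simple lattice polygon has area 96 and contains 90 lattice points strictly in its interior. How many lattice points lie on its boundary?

14

Pick's theorem gives A = I + B/2 − 1, so B = 2(A − I + 1) = 2(96 − 90 + 1) = 14.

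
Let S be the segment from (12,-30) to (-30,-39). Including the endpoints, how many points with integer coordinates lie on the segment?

4

The number of lattice points on a segment between lattice points is gcd(|Δx|,|Δy|) + 1 = gcd(42,9) + 1 = 3 + 1 = 4.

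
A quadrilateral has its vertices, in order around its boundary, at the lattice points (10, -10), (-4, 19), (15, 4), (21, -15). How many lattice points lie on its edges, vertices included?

The number of boundary lattice points is Σ gcd(|Δx|,|Δy|) = gcd(14,29) + gcd(19,15) + gcd(6,19) + gcd(11,5) = 1+1+1+1 = 4.

4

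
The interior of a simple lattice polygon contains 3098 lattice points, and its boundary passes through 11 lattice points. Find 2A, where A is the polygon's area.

6205

Pick's theorem states A = I + B/2 − 1, so A = 3098 + 11/2 − 1 = 6205/2.
Hence 2A = 6205.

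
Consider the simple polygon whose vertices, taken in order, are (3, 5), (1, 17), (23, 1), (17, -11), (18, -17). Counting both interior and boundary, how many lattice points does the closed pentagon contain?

289

By the shoelace formula, twice the signed area is |[3·17 − 1·5] + [1·1 − 23·17] + [23·(-11) − 17·1] + [17·(-17) − 18·(-11)] + [18·5 − 3·(-17)]| = 564, so the area is 282.
Along each edge there are gcd(|Δx|,|Δy|)+1 lattice points, so counting each shared vertex once the boundary has gcd(2,12) + gcd(22,16) + gcd(6,12) + gcd(1,6) + gcd(15,22) = 2+2+6+1+1 = 12.
Pick's theorem gives I = A − B/2 + 1 = 282 − 12/2 + 1 = 277, so the closed region contains I + B = 277 + 12 = 289 lattice points.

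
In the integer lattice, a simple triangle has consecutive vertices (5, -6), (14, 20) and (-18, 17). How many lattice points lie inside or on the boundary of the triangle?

Using the shoelace formula, 2A = |[5·20 − 14·(-6)] + [14·17 − (-18)·20] + [(-18)·(-6) − 5·17]| = 805, so the area is 402.5.
Summing gcd(|Δx|,|Δy|) over the edges gives the boundary count: gcd(9,26) + gcd(32,3) + gcd(23,23) = 1+1+23 = 25.
Pick's theorem gives I = A − B/2 + 1 = 402.5 − 25/2 + 1 = 391, so the closed region contains I + B = 391 + 25 = 416 lattice points.

416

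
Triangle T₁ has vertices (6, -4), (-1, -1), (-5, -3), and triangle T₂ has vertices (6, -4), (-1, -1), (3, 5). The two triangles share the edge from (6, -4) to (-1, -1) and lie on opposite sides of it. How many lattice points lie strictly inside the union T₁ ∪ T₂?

37

The union is the simple quadrilateral with vertices (6, -4), (-5, -3), (-1, -1), (3, 5) in order.
By the shoelace formula, twice the signed area is |(6·(-3) − (-5)·(-4)) + ((-5)·(-1) − (-1)·(-3)) + ((-1)·5 − 3·(-1)) + (3·(-4) − 6·5)| = 80, so the area is 40.
The number of boundary lattice points is Σ gcd(|Δx|,|Δy|) = gcd(11,1) + gcd(4,2) + gcd(4,6) + gcd(3,9) = 1+2+2+3 = 8.
By Pick's theorem I = A − B/2 + 1 = 40 − 8/2 + 1 = 37.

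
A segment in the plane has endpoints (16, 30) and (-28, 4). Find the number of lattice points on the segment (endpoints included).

The number of lattice points on a segment between lattice points is gcd(|Δx|,|Δy|) + 1 = gcd(44,26) + 1 = 2 + 1 = 3.

3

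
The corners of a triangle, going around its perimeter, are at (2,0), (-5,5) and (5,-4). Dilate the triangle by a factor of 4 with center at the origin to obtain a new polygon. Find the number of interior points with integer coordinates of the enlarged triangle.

By the shoelace formula, twice the signed area is |[2·5 − (-5)·0] + [(-5)·(-4) − 5·5] + [5·0 − 2·(-4)]| = 13, so the area is 13/2.
Along each edge there are gcd(|Δx|,|Δy|)+1 lattice points, so counting each shared vertex once the boundary has gcd(7,5) + gcd(10,9) + gcd(3,4) = 1+1+1 = 3.
Scaling by 4 multiplies the area by 4² = 16 (so the new area is 104) and multiplies the boundary lattice-point count by 4, giving 12.
By Pick's theorem, the interior count of the dilated polygon is 104 − 12/2 + 1 = 99.

99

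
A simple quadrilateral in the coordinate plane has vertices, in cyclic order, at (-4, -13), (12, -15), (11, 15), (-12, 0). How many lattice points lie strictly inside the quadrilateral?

447

The shoelace formula gives twice the area as |((-4)·(-15) − 12·(-13)) + (12·15 − 11·(-15)) + (11·0 − (-12)·15) + ((-12)·(-13) − (-4)·0)| = 897, so the area is 897/2.
The number of boundary lattice points is Σ gcd(|Δx|,|Δy|) = gcd(16,2) + gcd(1,30) + gcd(23,15) + gcd(8,13) = 2+1+1+1 = 5.
Pick's theorem gives I = A − B/2 + 1 = 897/2 − 5/2 + 1 = 447.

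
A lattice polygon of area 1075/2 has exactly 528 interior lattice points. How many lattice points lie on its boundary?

Pick's theorem gives A = I + B/2 − 1, so B = 2(A − I + 1) = 2(1075/2 − 528 + 1) = 21.

21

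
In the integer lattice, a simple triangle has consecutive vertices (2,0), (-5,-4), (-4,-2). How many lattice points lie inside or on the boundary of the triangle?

Using the shoelace formula, 2A = |(2·(-4) − (-5)·0) + ((-5)·(-2) − (-4)·(-4)) + ((-4)·0 − 2·(-2))| = 10, so the area is 5.
The number of boundary lattice points is Σ gcd(|Δx|,|Δy|) = gcd(7,4) + gcd(1,2) + gcd(6,2) = 1+1+2 = 4.
Pick's theorem gives I = A − B/2 + 1 = 5 − 4/2 + 1 = 4, so the closed region contains I + B = 4 + 4 = 8 lattice points.

8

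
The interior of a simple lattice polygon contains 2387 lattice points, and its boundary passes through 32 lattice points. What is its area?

2402

By Pick's theorem, A = I + B/2 − 1 = 2387 + 32/2 − 1 = 2402.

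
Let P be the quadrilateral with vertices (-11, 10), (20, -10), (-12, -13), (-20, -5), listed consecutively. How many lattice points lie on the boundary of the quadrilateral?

The number of boundary lattice points is Σ gcd(|Δx|,|Δy|) = gcd(31,20) + gcd(32,3) + gcd(8,8) + gcd(9,15) = 1+1+8+3 = 13.

13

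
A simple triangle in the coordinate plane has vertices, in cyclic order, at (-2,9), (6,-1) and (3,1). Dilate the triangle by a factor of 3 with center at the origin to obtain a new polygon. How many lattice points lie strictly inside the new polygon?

58

The shoelace formula gives twice the area as |((-2)·(-1) − 6·9) + (6·1 − 3·(-1)) + (3·9 − (-2)·1)| = 14, so the area is 7.
Summing gcd(|Δx|,|Δy|) over the edges gives the boundary count: gcd(8,10) + gcd(3,2) + gcd(5,8) = 2+1+1 = 4.
Scaling by 3 multiplies the area by 3² = 9 (so the new area is 63) and multiplies the boundary lattice-point count by 3, giving 12.
By Pick's theorem, the interior count of the dilated polygon is 63 − 12/2 + 1 = 58.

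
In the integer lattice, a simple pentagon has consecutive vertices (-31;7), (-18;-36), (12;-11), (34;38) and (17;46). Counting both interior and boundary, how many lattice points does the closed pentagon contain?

By the shoelace formula, twice the signed area is |[(-31)·(-36) − (-18)·7] + [(-18)·(-11) − 12·(-36)] + [12·38 − 34·(-11)] + [34·46 − 17·38] + [17·7 − (-31)·46]| = 5165, so the area is 5165/2.
The number of boundary lattice points is Σ gcd(|Δx|,|Δy|) = gcd(13,43) + gcd(30,25) + gcd(22,49) + gcd(17,8) + gcd(48,39) = 1+5+1+1+3 = 11.
Pick's theorem gives I = A − B/2 + 1 = 5165/2 − 11/2 + 1 = 2578, so the closed region contains I + B = 2578 + 11 = 2589 lattice points.

2589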